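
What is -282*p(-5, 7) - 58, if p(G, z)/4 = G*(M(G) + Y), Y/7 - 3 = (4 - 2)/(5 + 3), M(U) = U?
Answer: 100052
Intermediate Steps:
Y = 91/4 (Y = 21 + 7*((4 - 2)/(5 + 3)) = 21 + 7*(2/8) = 21 + 7*(2*(⅛)) = 21 + 7*(¼) = 21 + 7/4 = 91/4 ≈ 22.750)
p(G, z) = 4*G*(91/4 + G) (p(G, z) = 4*(G*(G + 91/4)) = 4*(G*(91/4 + G)) = 4*G*(91/4 + G))
-282*p(-5, 7) - 58 = -(-1410)*(91 + 4*(-5)) - 58 = -(-1410)*(91 - 20) - 58 = -(-1410)*71 - 58 = -282*(-355) - 58 = 100110 - 58 = 100052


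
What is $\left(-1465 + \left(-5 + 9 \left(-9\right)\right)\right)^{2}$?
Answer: $2405601$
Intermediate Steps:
$\left(-1465 + \left(-5 + 9 \left(-9\right)\right)\right)^{2} = \left(-1465 - 86\right)^{2} = \left(-1551\right)^{2} = 2405601$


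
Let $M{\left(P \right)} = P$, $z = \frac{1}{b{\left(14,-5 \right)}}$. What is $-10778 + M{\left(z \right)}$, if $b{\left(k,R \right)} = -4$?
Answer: $- \frac{43113}{4} \approx -10778.0$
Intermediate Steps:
$z = - \frac{1}{4}$ ($z = \frac{1}{-4} = - \frac{1}{4} \approx -0.25$)
$-10778 + M{\left(z \right)} = -10778 - \frac{1}{4} = - \frac{43113}{4}$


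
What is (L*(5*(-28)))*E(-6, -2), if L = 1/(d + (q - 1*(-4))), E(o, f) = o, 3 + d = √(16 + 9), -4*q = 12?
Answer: 280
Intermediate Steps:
q = -3 (q = -¼*12 = -3)
d = 2 (d = -3 + √(16 + 9) = -3 + √25 = -3 + 5 = 2)
L = ⅓ (L = 1/(2 + (-3 - 1*(-4))) = 1/(2 + (-3 + 4)) = 1/(2 + 1) = 1/3 = ⅓ ≈ 0.33333)
(L*(5*(-28)))*E(-6, -2) = ((5*(-28))/3)*(-6) = ((⅓)*(-140))*(-6) = -140/3*(-6) = 280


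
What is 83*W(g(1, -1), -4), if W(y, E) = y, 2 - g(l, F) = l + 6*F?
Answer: 581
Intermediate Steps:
g(l, F) = 2 - l - 6*F (g(l, F) = 2 - (l + 6*F) = 2 + (-l - 6*F) = 2 - l - 6*F)
83*W(g(1, -1), -4) = 83*(2 - 1*1 - 6*(-1)) = 83*(2 - 1 + 6) = 83*7 = 581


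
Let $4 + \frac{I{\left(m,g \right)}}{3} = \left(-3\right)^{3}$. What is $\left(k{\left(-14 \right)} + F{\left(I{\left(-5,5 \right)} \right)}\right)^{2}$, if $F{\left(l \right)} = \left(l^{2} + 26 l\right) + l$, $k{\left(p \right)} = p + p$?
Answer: $37332100$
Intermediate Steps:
$I{\left(m,g \right)} = -93$ ($I{\left(m,g \right)} = -12 + 3 \left(-3\right)^{3} = -12 + 3 \left(-27\right) = -12 - 81 = -93$)
$k{\left(p \right)} = 2 p$
$F{\left(l \right)} = l^{2} + 27 l$
$\left(k{\left(-14 \right)} + F{\left(I{\left(-5,5 \right)} \right)}\right)^{2} = \left(2 \left(-14\right) - 93 \left(27 - 93\right)\right)^{2} = \left(-28 - -6138\right)^{2} = \left(-28 + 6138\right)^{2} = 6110^{2} = 37332100$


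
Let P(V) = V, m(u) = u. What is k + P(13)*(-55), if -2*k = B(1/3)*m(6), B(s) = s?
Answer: -716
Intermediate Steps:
k = -1 (k = -6/(2*3) = -6/6 = -½*2 = -1)
k + P(13)*(-55) = -1 + 13*(-55) = -1 - 715 = -716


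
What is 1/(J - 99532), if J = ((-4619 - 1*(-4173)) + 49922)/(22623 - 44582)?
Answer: -3137/312238952 ≈ -1.0047e-5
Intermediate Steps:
J = -7068/3137 (J = ((-4619 + 4173) + 49922)/(-21959) = (-446 + 49922)*(-1/21959) = 49476*(-1/21959) = -7068/3137 ≈ -2.2531)
1/(J - 99532) = 1/(-7068/3137 - 99532) = 1/(-312238952/3137) = -3137/312238952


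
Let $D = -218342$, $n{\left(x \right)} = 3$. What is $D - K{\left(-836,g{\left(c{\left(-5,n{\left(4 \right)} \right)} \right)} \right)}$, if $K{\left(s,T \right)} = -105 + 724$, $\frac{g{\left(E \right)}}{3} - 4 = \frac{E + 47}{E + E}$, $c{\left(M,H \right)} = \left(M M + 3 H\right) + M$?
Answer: $-218961$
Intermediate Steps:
$c{\left(M,H \right)} = M + M^{2} + 3 H$ ($c{\left(M,H \right)} = \left(M^{2} + 3 H\right) + M = M + M^{2} + 3 H$)
$g{\left(E \right)} = 12 + \frac{3 \left(47 + E\right)}{2 E}$ ($g{\left(E \right)} = 12 + 3 \frac{E + 47}{E + E} = 12 + 3 \frac{47 + E}{2 E} = 12 + \frac{3 \left(47 + E\right)}{2 E}$)
$K{\left(s,T \right)} = 619$
$D - K{\left(-836,g{\left(c{\left(-5,n{\left(4 \right)} \right)} \right)} \right)} = -218342 - 619 = -218961$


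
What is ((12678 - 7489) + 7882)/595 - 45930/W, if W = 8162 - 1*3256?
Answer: 18398988/1459535 ≈ 12.606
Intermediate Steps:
W = 4906 (W = 8162 - 3256 = 4906)
((12678 - 7489) + 7882)/595 - 45930/W = ((12678 - 7489) + 7882)/595 - 45930/4906 = (5189 + 7882)*(1/595) - 45930*1/4906 = 13071*(1/595) - 22965/2453 = 13071/595 - 22965/2453 = 18398988/1459535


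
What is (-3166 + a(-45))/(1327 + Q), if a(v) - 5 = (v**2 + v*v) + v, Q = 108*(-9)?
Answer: 844/355 ≈ 2.3775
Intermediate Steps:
Q = -972
a(v) = 5 + v + 2*v**2 (a(v) = 5 + ((v**2 + v*v) + v) = 5 + ((v**2 + v**2) + v) = 5 + (2*v**2 + v) = 5 + (v + 2*v**2) = 5 + v + 2*v**2)
(-3166 + a(-45))/(1327 + Q) = (-3166 + (5 - 45 + 2*(-45)**2))/(1327 - 972) = (-3166 + (5 - 45 + 2*2025))/355 = (-3166 + (5 - 45 + 4050))*(1/355) = (-3166 + 4010)*(1/355) = 844*(1/355) = 844/355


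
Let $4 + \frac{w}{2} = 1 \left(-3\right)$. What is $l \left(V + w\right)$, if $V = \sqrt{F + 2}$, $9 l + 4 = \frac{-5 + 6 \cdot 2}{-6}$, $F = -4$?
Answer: $\frac{217}{27} - \frac{31 i \sqrt{2}}{54} \approx 8.037 - 0.81186 i$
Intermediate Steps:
$l = - \frac{31}{54}$ ($l = - \frac{4}{9} + \frac{\left(-5 + 6 \cdot 2\right) \frac{1}{-6}}{9} = - \frac{4}{9} + \frac{\left(-5 + 12\right) \left(- \frac{1}{6}\right)}{9} = - \frac{4}{9} + \frac{7 \left(- \frac{1}{6}\right)}{9} = - \frac{4}{9} + \frac{1}{9} \left(- \frac{7}{6}\right) = - \frac{4}{9} - \frac{7}{54} = - \frac{31}{54} \approx -0.57407$)
$V = i \sqrt{2}$ ($V = \sqrt{-4 + 2} = \sqrt{-2} = i \sqrt{2} \approx 1.4142 i$)
$w = -14$ ($w = -8 + 2 \cdot 1 \left(-3\right) = -8 + 2 \left(-3\right) = -8 - 6 = -14$)
$l \left(V + w\right) = - \frac{31 \left(i \sqrt{2} - 14\right)}{54} = - \frac{31 \left(-14 + i \sqrt{2}\right)}{54} = \frac{217}{27} - \frac{31 i \sqrt{2}}{54}$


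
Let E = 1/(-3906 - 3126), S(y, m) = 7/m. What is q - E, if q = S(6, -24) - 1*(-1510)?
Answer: 5308135/3516 ≈ 1509.7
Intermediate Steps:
q = 36233/24 (q = 7/(-24) - 1*(-1510) = 7*(-1/24) + 1510 = -7/24 + 1510 = 36233/24 ≈ 1509.7)
E = -1/7032 (E = 1/(-7032) = -1/7032 ≈ -0.00014221)
q - E = 36233/24 - 1*(-1/7032) = 36233/24 + 1/7032 = 5308135/3516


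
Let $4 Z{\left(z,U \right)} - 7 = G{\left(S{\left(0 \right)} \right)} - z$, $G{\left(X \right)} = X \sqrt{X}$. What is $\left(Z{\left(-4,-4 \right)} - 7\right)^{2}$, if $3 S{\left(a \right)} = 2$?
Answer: $\frac{7811}{432} - \frac{17 \sqrt{6}}{36} \approx 16.924$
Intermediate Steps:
$S{\left(a \right)} = \frac{2}{3}$ ($S{\left(a \right)} = \frac{1}{3} \cdot 2 = \frac{2}{3}$)
$G{\left(X \right)} = X^{\frac{3}{2}}$
$Z{\left(z,U \right)} = \frac{7}{4} - \frac{z}{4} + \frac{\sqrt{6}}{18}$ ($Z{\left(z,U \right)} = \frac{7}{4} + \frac{\left(\frac{2}{3}\right)^{\frac{3}{2}} - z}{4} = \frac{7}{4} + \frac{\frac{2 \sqrt{6}}{9} - z}{4} = \frac{7}{4} + \frac{- z + \frac{2 \sqrt{6}}{9}}{4} = \frac{7}{4} - \left(- \frac{\sqrt{6}}{18} + \frac{z}{4}\right) = \frac{7}{4} - \frac{z}{4} + \frac{\sqrt{6}}{18}$)
$\left(Z{\left(-4,-4 \right)} - 7\right)^{2} = \left(\left(\frac{7}{4} - -1 + \frac{\sqrt{6}}{18}\right) - 7\right)^{2} = \left(\left(\frac{7}{4} + 1 + \frac{\sqrt{6}}{18}\right) - 7\right)^{2} = \left(\left(\frac{11}{4} + \frac{\sqrt{6}}{18}\right) - 7\right)^{2} = \left(- \frac{17}{4} + \frac{\sqrt{6}}{18}\right)^{2}$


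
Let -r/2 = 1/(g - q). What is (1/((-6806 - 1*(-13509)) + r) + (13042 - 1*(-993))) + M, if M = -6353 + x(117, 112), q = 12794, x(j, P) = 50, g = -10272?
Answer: 597727683933/77305700 ≈ 7732.0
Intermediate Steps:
M = -6303 (M = -6353 + 50 = -6303)
r = 1/11533 (r = -2/(-10272 - 1*12794) = -2/(-10272 - 12794) = -2/(-23066) = -2*(-1/23066) = 1/11533 ≈ 8.6708e-5)
(1/((-6806 - 1*(-13509)) + r) + (13042 - 1*(-993))) + M = (1/((-6806 - 1*(-13509)) + 1/11533) + (13042 - 1*(-993))) - 6303 = (1/((-6806 + 13509) + 1/11533) + (13042 + 993)) - 6303 = (1/(6703 + 1/11533) + 14035) - 6303 = (1/(77305700/11533) + 14035) - 6303 = (11533/77305700 + 14035) - 6303 = 1084985511033/77305700 - 6303 = 597727683933/77305700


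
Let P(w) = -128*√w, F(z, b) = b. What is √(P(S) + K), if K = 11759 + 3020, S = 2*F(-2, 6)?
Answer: √(14779 - 256*√3) ≈ 119.73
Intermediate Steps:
S = 12 (S = 2*6 = 12)
K = 14779
√(P(S) + K) = √(-256*√3 + 14779) = √(14779 - 256*√3)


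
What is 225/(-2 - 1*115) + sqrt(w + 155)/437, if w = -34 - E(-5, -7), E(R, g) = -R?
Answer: -25/13 + 2*sqrt(29)/437 ≈ -1.8984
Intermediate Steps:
w = -39 (w = -34 - (-1)*(-5) = -34 - 1*5 = -34 - 5 = -39)
225/(-2 - 1*115) + sqrt(w + 155)/437 = 225/(-2 - 1*115) + sqrt(-39 + 155)/437 = 225/(-2 - 115) + sqrt(116)*(1/437) = 225/(-117) + (2*sqrt(29))*(1/437) = 225*(-1/117) + 2*sqrt(29)/437 = -25/13 + 2*sqrt(29)/437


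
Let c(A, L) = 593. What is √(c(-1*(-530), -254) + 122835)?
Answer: 2*√30857 ≈ 351.32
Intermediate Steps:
√(c(-1*(-530), -254) + 122835) = √(593 + 122835) = √123428 = 2*√30857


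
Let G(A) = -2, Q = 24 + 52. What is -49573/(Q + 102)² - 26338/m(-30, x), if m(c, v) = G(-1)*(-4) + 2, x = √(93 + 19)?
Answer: -4690949/1780 ≈ -2635.4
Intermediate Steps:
Q = 76
x = 4*√7 (x = √112 = 4*√7 ≈ 10.583)
m(c, v) = 10 (m(c, v) = -2*(-4) + 2 = 8 + 2 = 10)
-49573/(Q + 102)² - 26338/m(-30, x) = -49573/(76 + 102)² - 26338/10 = -49573/(178²) - 26338*⅒ = -49573/31684 - 13169/5 = -49573*1/31684 - 13169/5 = -557/356 - 13169/5 = -4690949/1780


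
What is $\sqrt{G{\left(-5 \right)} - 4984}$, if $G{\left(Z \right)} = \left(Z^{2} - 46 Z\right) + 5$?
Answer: $2 i \sqrt{1181} \approx 68.731 i$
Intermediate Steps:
$G{\left(Z \right)} = 5 + Z^{2} - 46 Z$
$\sqrt{G{\left(-5 \right)} - 4984} = \sqrt{\left(5 + \left(-5\right)^{2} - -230\right) - 4984} = \sqrt{\left(5 + 25 + 230\right) - 4984} = \sqrt{260 - 4984} = \sqrt{-4724} = 2 i \sqrt{1181}$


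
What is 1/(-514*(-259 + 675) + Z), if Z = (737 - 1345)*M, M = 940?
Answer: -1/785344 ≈ -1.2733e-6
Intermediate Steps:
Z = -571520 (Z = (737 - 1345)*940 = -608*940 = -571520)
1/(-514*(-259 + 675) + Z) = 1/(-514*(-259 + 675) - 571520) = 1/(-514*416 - 571520) = 1/(-213824 - 571520) = 1/(-785344) = -1/785344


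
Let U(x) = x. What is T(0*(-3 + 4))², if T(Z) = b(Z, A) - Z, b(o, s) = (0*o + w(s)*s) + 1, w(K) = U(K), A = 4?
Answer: 289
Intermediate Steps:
w(K) = K
b(o, s) = 1 + s² (b(o, s) = (0*o + s*s) + 1 = (0 + s²) + 1 = s² + 1 = 1 + s²)
T(Z) = 17 - Z (T(Z) = (1 + 4²) - Z = (1 + 16) - Z = 17 - Z)
T(0*(-3 + 4))² = (17 - 0*(-3 + 4))² = (17 - 0)² = (17 - 1*0)² = (17 + 0)² = 17² = 289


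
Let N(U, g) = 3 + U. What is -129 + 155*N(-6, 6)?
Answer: -594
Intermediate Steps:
-129 + 155*N(-6, 6) = -129 + 155*(3 - 6) = -129 + 155*(-3) = -129 - 465 = -594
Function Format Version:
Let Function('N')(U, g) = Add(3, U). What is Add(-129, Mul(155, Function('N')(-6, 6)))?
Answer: -594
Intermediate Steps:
Add(-129, Mul(155, Function('N')(-6, 6))) = Add(-129, Mul(155, Add(3, -6))) = Add(-129, Mul(155, -3)) = Add(-129, -465) = -594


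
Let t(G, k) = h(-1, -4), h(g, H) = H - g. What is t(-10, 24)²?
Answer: 9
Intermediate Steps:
t(G, k) = -3 (t(G, k) = -4 - 1*(-1) = -4 + 1 = -3)
t(-10, 24)² = (-3)² = 9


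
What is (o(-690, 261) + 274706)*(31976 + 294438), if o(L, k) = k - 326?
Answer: 89646667374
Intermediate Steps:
o(L, k) = -326 + k
(o(-690, 261) + 274706)*(31976 + 294438) = ((-326 + 261) + 274706)*(31976 + 294438) = (-65 + 274706)*326414 = 274641*326414 = 89646667374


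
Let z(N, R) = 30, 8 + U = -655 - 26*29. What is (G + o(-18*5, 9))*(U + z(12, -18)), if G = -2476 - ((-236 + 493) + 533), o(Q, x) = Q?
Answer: 4654772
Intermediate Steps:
U = -1417 (U = -8 + (-655 - 26*29) = -8 + (-655 - 1*754) = -8 + (-655 - 754) = -8 - 1409 = -1417)
G = -3266 (G = -2476 - (257 + 533) = -2476 - 1*790 = -2476 - 790 = -3266)
(G + o(-18*5, 9))*(U + z(12, -18)) = (-3266 - 18*5)*(-1417 + 30) = (-3266 - 90)*(-1387) = -3356*(-1387) = 4654772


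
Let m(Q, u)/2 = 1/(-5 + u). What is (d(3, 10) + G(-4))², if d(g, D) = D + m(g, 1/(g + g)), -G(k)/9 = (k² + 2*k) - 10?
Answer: 640000/841 ≈ 761.00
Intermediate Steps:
G(k) = 90 - 18*k - 9*k² (G(k) = -9*((k² + 2*k) - 10) = -9*(-10 + k² + 2*k) = 90 - 18*k - 9*k²)
m(Q, u) = 2/(-5 + u)
d(g, D) = D + 2/(-5 + 1/(2*g)) (d(g, D) = D + 2/(-5 + 1/(g + g)) = D + 2/(-5 + 1/(2*g)))
(d(3, 10) + G(-4))² = ((-4*3 + 10*(-1 + 10*3))/(-1 + 10*3) + (90 - 18*(-4) - 9*(-4)²))² = ((-12 + 10*(-1 + 30))/(-1 + 30) + (90 + 72 - 9*16))² = ((-12 + 10*29)/29 + (90 + 72 - 144))² = ((-12 + 290)/29 + 18)² = ((1/29)*278 + 18)² = (278/29 + 18)² = (800/29)² = 640000/841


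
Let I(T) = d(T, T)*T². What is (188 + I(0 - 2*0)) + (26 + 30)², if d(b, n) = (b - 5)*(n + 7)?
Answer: 3324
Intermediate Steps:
d(b, n) = (-5 + b)*(7 + n)
I(T) = T²*(-35 + T² + 2*T) (I(T) = (-35 - 5*T + 7*T + T*T)*T² = (-35 - 5*T + 7*T + T²)*T² = (-35 + T² + 2*T)*T² = T²*(-35 + T² + 2*T))
(188 + I(0 - 2*0)) + (26 + 30)² = (188 + (0 - 2*0)²*(-35 + (0 - 2*0)² + 2*(0 - 2*0))) + (26 + 30)² = (188 + (0 + 0)²*(-35 + (0 + 0)² + 2*(0 + 0))) + 56² = (188 + 0²*(-35 + 0² + 2*0)) + 3136 = (188 + 0*(-35 + 0 + 0)) + 3136 = (188 + 0*(-35)) + 3136 = (188 + 0) + 3136 = 188 + 3136 = 3324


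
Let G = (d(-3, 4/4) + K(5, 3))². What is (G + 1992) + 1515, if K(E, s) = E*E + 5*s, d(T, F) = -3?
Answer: 4876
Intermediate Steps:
K(E, s) = E² + 5*s
G = 1369 (G = (-3 + (5² + 5*3))² = (-3 + (25 + 15))² = (-3 + 40)² = 37² = 1369)
(G + 1992) + 1515 = (1369 + 1992) + 1515 = 3361 + 1515 = 4876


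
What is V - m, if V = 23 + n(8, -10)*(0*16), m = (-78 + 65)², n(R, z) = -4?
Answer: -146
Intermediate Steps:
m = 169 (m = (-13)² = 169)
V = 23 (V = 23 - 0*16 = 23 - 4*0 = 23 + 0 = 23)
V - m = 23 - 1*169 = 23 - 169 = -146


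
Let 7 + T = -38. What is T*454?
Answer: -20430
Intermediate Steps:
T = -45 (T = -7 - 38 = -45)
T*454 = -45*454 = -20430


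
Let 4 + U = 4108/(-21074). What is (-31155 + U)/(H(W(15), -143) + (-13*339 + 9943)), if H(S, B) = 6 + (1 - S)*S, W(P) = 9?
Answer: -328324437/57637390 ≈ -5.6964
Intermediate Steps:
U = -44202/10537 (U = -4 + 4108/(-21074) = -4 + 4108*(-1/21074) = -4 - 2054/10537 = -44202/10537 ≈ -4.1949)
H(S, B) = 6 + S*(1 - S)
(-31155 + U)/(H(W(15), -143) + (-13*339 + 9943)) = (-31155 - 44202/10537)/((6 + 9 - 1*9**2) + (-13*339 + 9943)) = -328324437/(10537*((6 + 9 - 1*81) + (-4407 + 9943))) = -328324437/(10537*((6 + 9 - 81) + 5536)) = -328324437/(10537*(-66 + 5536)) = -328324437/10537/5470 = -328324437/10537*1/5470 = -328324437/57637390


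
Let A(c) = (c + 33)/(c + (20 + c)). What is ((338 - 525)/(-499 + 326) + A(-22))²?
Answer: 6682225/17239104 ≈ 0.38762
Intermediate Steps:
A(c) = (33 + c)/(20 + 2*c)
((338 - 525)/(-499 + 326) + A(-22))² = ((338 - 525)/(-499 + 326) + (33 - 22)/(2*(10 - 22)))² = (-187/(-173) + (½)*11/(-12))² = (-187*(-1/173) + (½)*(-1/12)*11)² = (187/173 - 11/24)² = (2585/4152)² = 6682225/17239104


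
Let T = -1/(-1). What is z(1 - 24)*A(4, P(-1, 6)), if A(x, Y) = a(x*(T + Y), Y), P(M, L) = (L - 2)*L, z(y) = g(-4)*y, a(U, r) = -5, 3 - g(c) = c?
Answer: 805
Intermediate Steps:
g(c) = 3 - c
T = 1 (T = -1*(-1) = 1)
z(y) = 7*y (z(y) = (3 - 1*(-4))*y = (3 + 4)*y = 7*y)
P(M, L) = L*(-2 + L) (P(M, L) = (-2 + L)*L = L*(-2 + L))
A(x, Y) = -5
z(1 - 24)*A(4, P(-1, 6)) = (7*(1 - 24))*(-5) = (7*(-23))*(-5) = -161*(-5) = 805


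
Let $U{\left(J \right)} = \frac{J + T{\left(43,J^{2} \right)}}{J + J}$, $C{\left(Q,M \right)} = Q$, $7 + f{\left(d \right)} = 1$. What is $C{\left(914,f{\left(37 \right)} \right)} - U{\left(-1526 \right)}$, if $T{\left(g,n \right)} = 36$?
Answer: $\frac{1394019}{1526} \approx 913.51$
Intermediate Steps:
$f{\left(d \right)} = -6$ ($f{\left(d \right)} = -7 + 1 = -6$)
$U{\left(J \right)} = \frac{36 + J}{2 J}$ ($U{\left(J \right)} = \frac{J + 36}{J + J} = \frac{36 + J}{2 J}$)
$C{\left(914,f{\left(37 \right)} \right)} - U{\left(-1526 \right)} = 914 - \frac{36 - 1526}{2 \left(-1526\right)} = 914 - \frac{1}{2} \left(- \frac{1}{1526}\right) \left(-1490\right) = 914 - \frac{745}{1526} = \frac{1394019}{1526}$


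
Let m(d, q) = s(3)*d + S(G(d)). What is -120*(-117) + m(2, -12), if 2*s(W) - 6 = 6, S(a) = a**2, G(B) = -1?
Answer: 14053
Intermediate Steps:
s(W) = 6 (s(W) = 3 + (1/2)*6 = 3 + 3 = 6)
m(d, q) = 1 + 6*d (m(d, q) = 6*d + (-1)**2 = 6*d + 1 = 1 + 6*d)
-120*(-117) + m(2, -12) = -120*(-117) + (1 + 6*2) = 14040 + (1 + 12) = 14040 + 13 = 14053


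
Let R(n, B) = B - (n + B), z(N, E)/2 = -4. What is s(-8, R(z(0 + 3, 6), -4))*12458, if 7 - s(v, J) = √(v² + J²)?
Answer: 87206 - 99664*√2 ≈ -53740.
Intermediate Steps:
z(N, E) = -8 (z(N, E) = 2*(-4) = -8)
R(n, B) = -n (R(n, B) = B - (B + n) = B + (-B - n) = -n)
s(v, J) = 7 - √(J² + v²) (s(v, J) = 7 - √(v² + J²) = 7 - √(J² + v²))
s(-8, R(z(0 + 3, 6), -4))*12458 = (7 - √((-1*(-8))² + (-8)²))*12458 = (7 - √(8² + 64))*12458 = (7 - √(64 + 64))*12458 = (7 - √128)*12458 = (7 - 8*√2)*12458 = 87206 - 99664*√2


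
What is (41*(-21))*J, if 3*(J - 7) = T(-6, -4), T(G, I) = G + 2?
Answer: -4879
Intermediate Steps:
T(G, I) = 2 + G
J = 17/3 (J = 7 + (2 - 6)/3 = 7 + (1/3)*(-4) = 7 - 4/3 = 17/3 ≈ 5.6667)
(41*(-21))*J = (41*(-21))*(17/3) = -861*17/3 = -4879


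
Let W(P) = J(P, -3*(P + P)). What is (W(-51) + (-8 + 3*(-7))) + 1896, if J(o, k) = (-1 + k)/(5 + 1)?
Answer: 11507/6 ≈ 1917.8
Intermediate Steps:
J(o, k) = -⅙ + k/6 (J(o, k) = (-1 + k)/6 = (-1 + k)*(⅙) = -⅙ + k/6)
W(P) = -⅙ - P (W(P) = -⅙ + (-3*(P + P))/6 = -⅙ + (-6*P)/6 = -⅙ - P)
(W(-51) + (-8 + 3*(-7))) + 1896 = ((-⅙ - 1*(-51)) + (-8 + 3*(-7))) + 1896 = ((-⅙ + 51) + (-8 - 21)) + 1896 = (305/6 - 29) + 1896 = 131/6 + 1896 = 11507/6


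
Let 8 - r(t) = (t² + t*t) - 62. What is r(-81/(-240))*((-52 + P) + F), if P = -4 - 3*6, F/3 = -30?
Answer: -9154111/800 ≈ -11443.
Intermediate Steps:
r(t) = 70 - 2*t² (r(t) = 8 - ((t² + t*t) - 62) = 8 - ((t² + t²) - 62) = 8 - (2*t² - 62) = 8 - (-62 + 2*t²) = 8 + (62 - 2*t²) = 70 - 2*t²)
F = -90 (F = 3*(-30) = -90)
P = -22 (P = -4 - 18 = -22)
r(-81/(-240))*((-52 + P) + F) = (70 - 2*(-81/(-240))²)*((-52 - 22) - 90) = (70 - 2*(-81*(-1/240))²)*(-74 - 90) = (70 - 2*(27/80)²)*(-164) = (70 - 2*729/6400)*(-164) = (70 - 729/3200)*(-164) = (223271/3200)*(-164) = -9154111/800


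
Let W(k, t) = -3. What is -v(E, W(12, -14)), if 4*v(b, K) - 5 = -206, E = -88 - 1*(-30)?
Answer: 201/4 ≈ 50.250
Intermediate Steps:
E = -58 (E = -88 + 30 = -58)
v(b, K) = -201/4 (v(b, K) = 5/4 + (¼)*(-206) = 5/4 - 103/2 = -201/4)
-v(E, W(12, -14)) = -1*(-201/4) = 201/4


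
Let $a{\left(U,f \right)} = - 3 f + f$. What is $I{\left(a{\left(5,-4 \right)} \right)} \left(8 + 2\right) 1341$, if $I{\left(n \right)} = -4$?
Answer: $-53640$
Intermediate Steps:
$a{\left(U,f \right)} = - 2 f$
$I{\left(a{\left(5,-4 \right)} \right)} \left(8 + 2\right) 1341 = - 4 \left(8 + 2\right) 1341 = \left(-4\right) 10 \cdot 1341 = \left(-40\right) 1341 = -53640$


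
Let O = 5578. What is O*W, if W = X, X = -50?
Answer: -278900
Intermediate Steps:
W = -50
O*W = 5578*(-50) = -278900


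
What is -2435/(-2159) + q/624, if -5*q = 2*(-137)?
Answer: 4094383/3368040 ≈ 1.2157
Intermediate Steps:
q = 274/5 (q = -2*(-137)/5 = -⅕*(-274) = 274/5 ≈ 54.800)
-2435/(-2159) + q/624 = -2435/(-2159) + (274/5)/624 = -2435*(-1/2159) + (274/5)*(1/624) = 2435/2159 + 137/1560 = 4094383/3368040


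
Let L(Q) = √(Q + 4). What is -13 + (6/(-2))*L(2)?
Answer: -13 - 3*√6 ≈ -20.348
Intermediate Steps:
L(Q) = √(4 + Q)
-13 + (6/(-2))*L(2) = -13 + (6/(-2))*√(4 + 2) = -13 + (6*(-½))*√6 = -13 - 3*√6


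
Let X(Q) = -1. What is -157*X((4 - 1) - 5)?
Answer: 157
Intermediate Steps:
-157*X((4 - 1) - 5) = -157*(-1) = 157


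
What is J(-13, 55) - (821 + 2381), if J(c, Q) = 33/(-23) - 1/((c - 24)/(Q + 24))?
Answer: -2724306/851 ≈ -3201.3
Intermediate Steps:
J(c, Q) = -33/23 - (24 + Q)/(-24 + c) (J(c, Q) = 33*(-1/23) - 1/((-24 + c)/(24 + Q)) = -33/23 - 1/((-24 + c)/(24 + Q)) = -33/23 - (24 + Q)/(-24 + c))
J(-13, 55) - (821 + 2381) = (240 - 33*(-13) - 23*55)/(23*(-24 - 13)) - (821 + 2381) = (1/23)*(240 + 429 - 1265)/(-37) - 1*3202 = (1/23)*(-1/37)*(-596) - 3202 = 596/851 - 3202 = -2724306/851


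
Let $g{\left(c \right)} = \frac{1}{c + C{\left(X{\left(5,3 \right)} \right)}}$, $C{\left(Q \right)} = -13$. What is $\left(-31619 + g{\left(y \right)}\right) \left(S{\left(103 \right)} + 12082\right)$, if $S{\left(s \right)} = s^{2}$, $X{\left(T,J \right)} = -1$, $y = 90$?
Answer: $- \frac{55244915442}{77} \approx -7.1747 \cdot 10^{8}$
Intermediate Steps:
$g{\left(c \right)} = \frac{1}{-13 + c}$ ($g{\left(c \right)} = \frac{1}{c - 13} = \frac{1}{-13 + c}$)
$\left(-31619 + g{\left(y \right)}\right) \left(S{\left(103 \right)} + 12082\right) = \left(-31619 + \frac{1}{-13 + 90}\right) \left(103^{2} + 12082\right) = \left(-31619 + \frac{1}{77}\right) \left(10609 + 12082\right) = \left(-31619 + \frac{1}{77}\right) 22691 = \left(- \frac{2434662}{77}\right) 22691 = - \frac{55244915442}{77}$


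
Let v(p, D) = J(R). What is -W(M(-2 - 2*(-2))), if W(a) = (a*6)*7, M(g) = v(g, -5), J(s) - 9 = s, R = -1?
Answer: -336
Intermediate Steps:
J(s) = 9 + s
v(p, D) = 8 (v(p, D) = 9 - 1 = 8)
M(g) = 8
W(a) = 42*a (W(a) = (6*a)*7 = 42*a)
-W(M(-2 - 2*(-2))) = -42*8 = -1*336 = -336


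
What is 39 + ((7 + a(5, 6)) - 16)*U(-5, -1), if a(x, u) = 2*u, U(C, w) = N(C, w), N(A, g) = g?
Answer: 36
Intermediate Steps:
U(C, w) = w
39 + ((7 + a(5, 6)) - 16)*U(-5, -1) = 39 + ((7 + 2*6) - 16)*(-1) = 39 + ((7 + 12) - 16)*(-1) = 39 + (19 - 16)*(-1) = 39 + 3*(-1) = 39 - 3 = 36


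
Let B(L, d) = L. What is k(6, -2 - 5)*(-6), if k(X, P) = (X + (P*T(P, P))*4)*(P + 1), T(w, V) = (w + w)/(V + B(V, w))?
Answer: -792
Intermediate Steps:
T(w, V) = w/V (T(w, V) = (w + w)/(V + V) = (2*w)/((2*V)) = (2*w)*(1/(2*V)) = w/V)
k(X, P) = (1 + P)*(X + 4*P) (k(X, P) = (X + (P*(P/P))*4)*(P + 1) = (X + (P*1)*4)*(1 + P) = (X + P*4)*(1 + P) = (X + 4*P)*(1 + P) = (1 + P)*(X + 4*P))
k(6, -2 - 5)*(-6) = (6 + 4*(-2 - 5) + 4*(-2 - 5)**2 + (-2 - 5)*6)*(-6) = (6 + 4*(-7) + 4*(-7)**2 - 7*6)*(-6) = (6 - 28 + 4*49 - 42)*(-6) = (6 - 28 + 196 - 42)*(-6) = 132*(-6) = -792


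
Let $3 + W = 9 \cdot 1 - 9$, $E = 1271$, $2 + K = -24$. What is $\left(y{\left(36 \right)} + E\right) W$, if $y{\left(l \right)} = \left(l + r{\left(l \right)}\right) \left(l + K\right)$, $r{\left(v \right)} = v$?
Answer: $-5973$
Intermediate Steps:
$K = -26$ ($K = -2 - 24 = -26$)
$y{\left(l \right)} = 2 l \left(-26 + l\right)$ ($y{\left(l \right)} = \left(l + l\right) \left(l - 26\right) = 2 l \left(-26 + l\right)$)
$W = -3$ ($W = -3 + \left(9 \cdot 1 - 9\right) = -3 + \left(9 - 9\right) = -3 + 0 = -3$)
$\left(y{\left(36 \right)} + E\right) W = \left(2 \cdot 36 \left(-26 + 36\right) + 1271\right) \left(-3\right) = \left(2 \cdot 36 \cdot 10 + 1271\right) \left(-3\right) = \left(720 + 1271\right) \left(-3\right) = 1991 \left(-3\right) = -5973$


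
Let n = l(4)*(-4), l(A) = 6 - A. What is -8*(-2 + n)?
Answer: 80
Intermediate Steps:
n = -8 (n = (6 - 1*4)*(-4) = (6 - 4)*(-4) = 2*(-4) = -8)
-8*(-2 + n) = -8*(-2 - 8) = -8*(-10) = 80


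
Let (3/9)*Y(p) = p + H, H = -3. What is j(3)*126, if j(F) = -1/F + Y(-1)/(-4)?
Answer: 336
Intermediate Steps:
Y(p) = -9 + 3*p (Y(p) = 3*(p - 3) = 3*(-3 + p) = -9 + 3*p)
j(F) = 3 - 1/F (j(F) = -1/F + (-9 + 3*(-1))/(-4) = -1/F + (-9 - 3)*(-¼) = -1/F - 12*(-¼) = -1/F + 3 = 3 - 1/F)
j(3)*126 = (3 - 1/3)*126 = (3 - 1*⅓)*126 = (3 - ⅓)*126 = (8/3)*126 = 336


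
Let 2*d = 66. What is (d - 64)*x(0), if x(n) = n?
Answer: 0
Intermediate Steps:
d = 33 (d = (½)*66 = 33)
(d - 64)*x(0) = (33 - 64)*0 = -31*0 = 0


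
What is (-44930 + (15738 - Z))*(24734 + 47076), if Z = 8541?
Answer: -2709606730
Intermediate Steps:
(-44930 + (15738 - Z))*(24734 + 47076) = (-44930 + (15738 - 1*8541))*(24734 + 47076) = (-44930 + (15738 - 8541))*71810 = (-44930 + 7197)*71810 = -37733*71810 = -2709606730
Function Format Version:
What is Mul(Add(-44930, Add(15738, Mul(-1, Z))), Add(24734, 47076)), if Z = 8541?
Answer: -2709606730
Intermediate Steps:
Mul(Add(-44930, Add(15738, Mul(-1, Z))), Add(24734, 47076)) = Mul(Add(-44930, Add(15738, Mul(-1, 8541))), Add(24734, 47076)) = Mul(Add(-44930, Add(15738, -8541)), 71810) = Mul(Add(-44930, 7197), 71810) = Mul(-37733, 71810) = -2709606730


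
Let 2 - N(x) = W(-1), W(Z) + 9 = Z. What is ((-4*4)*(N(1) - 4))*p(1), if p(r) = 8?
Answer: -1024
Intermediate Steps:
W(Z) = -9 + Z
N(x) = 12 (N(x) = 2 - (-9 - 1) = 2 - 1*(-10) = 2 + 10 = 12)
((-4*4)*(N(1) - 4))*p(1) = ((-4*4)*(12 - 4))*8 = -16*8*8 = -128*8 = -1024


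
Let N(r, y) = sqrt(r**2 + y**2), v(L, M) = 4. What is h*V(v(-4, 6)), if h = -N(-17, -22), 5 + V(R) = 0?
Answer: 5*sqrt(773) ≈ 139.01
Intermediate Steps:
V(R) = -5 (V(R) = -5 + 0 = -5)
h = -sqrt(773) (h = -sqrt((-17)**2 + (-22)**2) = -sqrt(289 + 484) = -sqrt(773) ≈ -27.803)
h*V(v(-4, 6)) = -sqrt(773)*(-5) = 5*sqrt(773)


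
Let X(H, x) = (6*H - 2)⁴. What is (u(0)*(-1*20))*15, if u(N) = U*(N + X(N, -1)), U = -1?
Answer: 4800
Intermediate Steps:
X(H, x) = (-2 + 6*H)⁴
u(N) = -N - 16*(-1 + 3*N)⁴ (u(N) = -(N + 16*(-1 + 3*N)⁴) = -N - 16*(-1 + 3*N)⁴)
(u(0)*(-1*20))*15 = ((-1*0 - 16*(-1 + 3*0)⁴)*(-1*20))*15 = ((0 - 16*(-1 + 0)⁴)*(-20))*15 = ((0 - 16*(-1)⁴)*(-20))*15 = ((0 - 16*1)*(-20))*15 = ((0 - 16)*(-20))*15 = -16*(-20)*15 = 320*15 = 4800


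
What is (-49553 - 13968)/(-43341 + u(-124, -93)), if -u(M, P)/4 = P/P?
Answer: 63521/43345 ≈ 1.4655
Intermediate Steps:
u(M, P) = -4 (u(M, P) = -4*P/P = -4*1 = -4)
(-49553 - 13968)/(-43341 + u(-124, -93)) = (-49553 - 13968)/(-43341 - 4) = -63521/(-43345) = -63521*(-1/43345) = 63521/43345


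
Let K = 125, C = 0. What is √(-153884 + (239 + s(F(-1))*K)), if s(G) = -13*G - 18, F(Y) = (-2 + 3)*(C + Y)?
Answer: I*√154270 ≈ 392.77*I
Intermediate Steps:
F(Y) = Y (F(Y) = (-2 + 3)*(0 + Y) = 1*Y = Y)
s(G) = -18 - 13*G
√(-153884 + (239 + s(F(-1))*K)) = √(-153884 + (239 + (-18 - 13*(-1))*125)) = √(-153884 + (239 + (-18 + 13)*125)) = √(-153884 + (239 - 5*125)) = √(-153884 + (239 - 625)) = √(-153884 - 386) = √(-154270) = I*√154270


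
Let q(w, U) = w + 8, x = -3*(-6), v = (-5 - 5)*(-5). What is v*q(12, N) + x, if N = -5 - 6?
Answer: 1018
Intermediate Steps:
v = 50 (v = -10*(-5) = 50)
x = 18
N = -11
q(w, U) = 8 + w
v*q(12, N) + x = 50*(8 + 12) + 18 = 50*20 + 18 = 1000 + 18 = 1018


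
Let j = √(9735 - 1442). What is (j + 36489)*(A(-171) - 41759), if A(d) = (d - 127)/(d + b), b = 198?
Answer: -13717321933/9 - 1127791*√8293/27 ≈ -1.5280e+9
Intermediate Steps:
A(d) = (-127 + d)/(198 + d) (A(d) = (d - 127)/(d + 198) = (-127 + d)/(198 + d))
j = √8293 ≈ 91.066
(j + 36489)*(A(-171) - 41759) = (√8293 + 36489)*((-127 - 171)/(198 - 171) - 41759) = (36489 + √8293)*(-298/27 - 41759) = (36489 + √8293)*(-1127791/27) = -13717321933/9 - 1127791*√8293/27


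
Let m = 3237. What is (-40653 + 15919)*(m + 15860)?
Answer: -472345198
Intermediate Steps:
(-40653 + 15919)*(m + 15860) = (-40653 + 15919)*(3237 + 15860) = -24734*19097 = -472345198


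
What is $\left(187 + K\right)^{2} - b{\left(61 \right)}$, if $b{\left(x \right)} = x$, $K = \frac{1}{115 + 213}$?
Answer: $\frac{3755664945}{107584} \approx 34909.0$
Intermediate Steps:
$K = \frac{1}{328} \approx 0.0030488$
$\left(187 + K\right)^{2} - b{\left(61 \right)} = \left(187 + \frac{1}{328}\right)^{2} - 61 = \left(\frac{61337}{328}\right)^{2} - 61 = \frac{3762227569}{107584} - 61 = \frac{3755664945}{107584}$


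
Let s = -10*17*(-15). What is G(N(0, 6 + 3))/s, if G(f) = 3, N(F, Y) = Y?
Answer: 1/850 ≈ 0.0011765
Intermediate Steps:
s = 2550 (s = -170*(-15) = 2550)
G(N(0, 6 + 3))/s = 3/2550 = 3*(1/2550) = 1/850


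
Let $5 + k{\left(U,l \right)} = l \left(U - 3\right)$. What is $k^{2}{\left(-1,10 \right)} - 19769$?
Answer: $-17744$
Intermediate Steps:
$k{\left(U,l \right)} = -5 + l \left(-3 + U\right)$ ($k{\left(U,l \right)} = -5 + l \left(U - 3\right) = -5 + l \left(-3 + U\right)$)
$k^{2}{\left(-1,10 \right)} - 19769 = \left(-5 - 30 - 10\right)^{2} - 19769 = \left(-45\right)^{2} - 19769 = 2025 - 19769 = -17744$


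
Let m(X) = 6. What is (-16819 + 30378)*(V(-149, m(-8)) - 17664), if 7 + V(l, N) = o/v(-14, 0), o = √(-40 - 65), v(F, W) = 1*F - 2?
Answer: -239601089 - 13559*I*√105/16 ≈ -2.396e+8 - 8683.7*I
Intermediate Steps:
v(F, W) = -2 + F (v(F, W) = F - 2 = -2 + F)
o = I*√105 (o = √(-105) = I*√105 ≈ 10.247*I)
V(l, N) = -7 - I*√105/16 (V(l, N) = -7 + (I*√105)/(-2 - 14) = -7 + (I*√105)/(-16) = -7 + (I*√105)*(-1/16) = -7 - I*√105/16)
(-16819 + 30378)*(V(-149, m(-8)) - 17664) = (-16819 + 30378)*((-7 - I*√105/16) - 17664) = 13559*(-17671 - I*√105/16) = -239601089 - 13559*I*√105/16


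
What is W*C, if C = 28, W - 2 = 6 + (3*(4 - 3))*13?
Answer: 1316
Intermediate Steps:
W = 47 (W = 2 + (6 + (3*(4 - 3))*13) = 2 + (6 + (3*1)*13) = 2 + (6 + 3*13) = 2 + (6 + 39) = 2 + 45 = 47)
W*C = 47*28 = 1316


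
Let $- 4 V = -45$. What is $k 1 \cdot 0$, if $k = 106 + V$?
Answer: $0$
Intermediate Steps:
$V = \frac{45}{4}$ ($V = \left(- \frac{1}{4}\right) \left(-45\right) = \frac{45}{4} \approx 11.25$)
$k = \frac{469}{4}$ ($k = 106 + \frac{45}{4} = \frac{469}{4} \approx 117.25$)
$k 1 \cdot 0 = \frac{469 \cdot 1 \cdot 0}{4} = \frac{469}{4} \cdot 0 = 0$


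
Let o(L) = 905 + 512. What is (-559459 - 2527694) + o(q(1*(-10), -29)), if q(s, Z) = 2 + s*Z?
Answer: -3085736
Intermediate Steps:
q(s, Z) = 2 + Z*s
o(L) = 1417
(-559459 - 2527694) + o(q(1*(-10), -29)) = (-559459 - 2527694) + 1417 = -3087153 + 1417 = -3085736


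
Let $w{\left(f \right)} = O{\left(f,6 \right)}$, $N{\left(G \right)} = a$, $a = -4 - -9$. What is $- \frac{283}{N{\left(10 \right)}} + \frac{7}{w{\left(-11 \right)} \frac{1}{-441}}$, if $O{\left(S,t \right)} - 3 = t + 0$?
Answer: $- \frac{1998}{5} \approx -399.6$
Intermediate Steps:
$a = 5$ ($a = -4 + 9 = 5$)
$O{\left(S,t \right)} = 3 + t$ ($O{\left(S,t \right)} = 3 + \left(t + 0\right) = 3 + t$)
$N{\left(G \right)} = 5$
$w{\left(f \right)} = 9$ ($w{\left(f \right)} = 3 + 6 = 9$)
$- \frac{283}{N{\left(10 \right)}} + \frac{7}{w{\left(-11 \right)} \frac{1}{-441}} = - \frac{283}{5} + \frac{7}{9 \frac{1}{-441}} = \left(-283\right) \frac{1}{5} + \frac{7}{9 \left(- \frac{1}{441}\right)} = - \frac{283}{5} + \frac{7}{- \frac{1}{49}} = - \frac{283}{5} + 7 \left(-49\right) = - \frac{283}{5} - 343 = - \frac{1998}{5}$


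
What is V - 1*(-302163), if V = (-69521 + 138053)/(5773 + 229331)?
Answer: 5919983207/19592 ≈ 3.0216e+5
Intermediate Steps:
V = 5711/19592 (V = 68532/235104 = 68532*(1/235104) = 5711/19592 ≈ 0.29150)
V - 1*(-302163) = 5711/19592 - 1*(-302163) = 5711/19592 + 302163 = 5919983207/19592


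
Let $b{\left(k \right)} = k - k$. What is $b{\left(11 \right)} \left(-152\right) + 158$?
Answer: $158$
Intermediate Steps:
$b{\left(k \right)} = 0$
$b{\left(11 \right)} \left(-152\right) + 158 = 0 \left(-152\right) + 158 = 0 + 158 = 158$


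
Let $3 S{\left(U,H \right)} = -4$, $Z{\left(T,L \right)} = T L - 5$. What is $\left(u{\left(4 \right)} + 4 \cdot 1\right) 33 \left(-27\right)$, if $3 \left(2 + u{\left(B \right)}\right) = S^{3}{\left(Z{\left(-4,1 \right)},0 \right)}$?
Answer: $-1078$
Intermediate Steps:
$Z{\left(T,L \right)} = -5 + L T$ ($Z{\left(T,L \right)} = L T - 5 = -5 + L T$)
$S{\left(U,H \right)} = - \frac{4}{3}$ ($S{\left(U,H \right)} = \frac{1}{3} \left(-4\right) = - \frac{4}{3}$)
$u{\left(B \right)} = - \frac{226}{81}$ ($u{\left(B \right)} = -2 + \frac{\left(- \frac{4}{3}\right)^{3}}{3} = -2 + \frac{1}{3} \left(- \frac{64}{27}\right) = -2 - \frac{64}{81} = - \frac{226}{81}$)
$\left(u{\left(4 \right)} + 4 \cdot 1\right) 33 \left(-27\right) = \left(- \frac{226}{81} + 4 \cdot 1\right) 33 \left(-27\right) = \left(- \frac{226}{81} + 4\right) 33 \left(-27\right) = \frac{98}{81} \cdot 33 \left(-27\right) = \frac{1078}{27} \left(-27\right) = -1078$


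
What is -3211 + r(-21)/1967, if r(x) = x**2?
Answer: -902228/281 ≈ -3210.8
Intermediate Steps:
-3211 + r(-21)/1967 = -3211 + (-21)**2/1967 = -3211 + 441*(1/1967) = -3211 + 63/281 = -902228/281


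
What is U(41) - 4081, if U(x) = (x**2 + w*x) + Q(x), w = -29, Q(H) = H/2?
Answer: -7137/2 ≈ -3568.5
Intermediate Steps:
Q(H) = H/2 (Q(H) = H*(1/2) = H/2)
U(x) = x**2 - 57*x/2 (U(x) = (x**2 - 29*x) + x/2 = x**2 - 57*x/2)
U(41) - 4081 = (1/2)*41*(-57 + 2*41) - 4081 = (1/2)*41*(-57 + 82) - 4081 = (1/2)*41*25 - 4081 = 1025/2 - 4081 = -7137/2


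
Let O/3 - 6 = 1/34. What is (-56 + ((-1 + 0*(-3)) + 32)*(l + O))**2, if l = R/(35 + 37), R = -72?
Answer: 259435449/1156 ≈ 2.2443e+5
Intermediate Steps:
l = -1 (l = -72/(35 + 37) = -72/72 = -72*1/72 = -1)
O = 615/34 (O = 18 + 3/34 = 615/34 ≈ 18.088)
(-56 + ((-1 + 0*(-3)) + 32)*(l + O))**2 = (-56 + ((-1 + 0*(-3)) + 32)*(-1 + 615/34))**2 = (-56 + ((-1 + 0) + 32)*(581/34))**2 = (-56 + (-1 + 32)*(581/34))**2 = (-56 + 31*(581/34))**2 = (-56 + 18011/34)**2 = (16107/34)**2 = 259435449/1156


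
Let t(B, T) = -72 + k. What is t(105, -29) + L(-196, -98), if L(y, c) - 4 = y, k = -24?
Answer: -288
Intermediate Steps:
L(y, c) = 4 + y
t(B, T) = -96 (t(B, T) = -72 - 24 = -96)
t(105, -29) + L(-196, -98) = -96 + (4 - 196) = -96 - 192 = -288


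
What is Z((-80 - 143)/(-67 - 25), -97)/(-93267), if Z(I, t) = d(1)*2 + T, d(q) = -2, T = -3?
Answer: 7/93267 ≈ 7.5053e-5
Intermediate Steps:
Z(I, t) = -7 (Z(I, t) = -2*2 - 3 = -4 - 3 = -7)
Z((-80 - 143)/(-67 - 25), -97)/(-93267) = -7/(-93267) = -7*(-1/93267) = 7/93267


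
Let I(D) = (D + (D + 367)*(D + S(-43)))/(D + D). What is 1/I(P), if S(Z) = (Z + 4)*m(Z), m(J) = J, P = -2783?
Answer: -5566/2669313 ≈ -0.0020852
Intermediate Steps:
S(Z) = Z*(4 + Z) (S(Z) = (Z + 4)*Z = (4 + Z)*Z = Z*(4 + Z))
I(D) = (D + (367 + D)*(1677 + D))/(2*D) (I(D) = (D + (D + 367)*(D - 43*(4 - 43)))/(D + D) = (D + (367 + D)*(D - 43*(-39)))/((2*D)) = (D + (367 + D)*(D + 1677))*(1/(2*D)) = (D + (367 + D)*(1677 + D))*(1/(2*D)) = (D + (367 + D)*(1677 + D))/(2*D))
1/I(P) = 1/((½)*(615459 - 2783*(2045 - 2783))/(-2783)) = 1/((½)*(-1/2783)*(615459 - 2783*(-738))) = 1/((½)*(-1/2783)*(615459 + 2053854)) = 1/((½)*(-1/2783)*2669313) = 1/(-2669313/5566) = -5566/2669313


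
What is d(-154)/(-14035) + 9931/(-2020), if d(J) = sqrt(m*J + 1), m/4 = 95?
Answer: -9931/2020 - I*sqrt(58519)/14035 ≈ -4.9163 - 0.017236*I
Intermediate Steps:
m = 380 (m = 4*95 = 380)
d(J) = sqrt(1 + 380*J) (d(J) = sqrt(380*J + 1) = sqrt(1 + 380*J))
d(-154)/(-14035) + 9931/(-2020) = sqrt(1 + 380*(-154))/(-14035) + 9931/(-2020) = sqrt(1 - 58520)*(-1/14035) + 9931*(-1/2020) = sqrt(-58519)*(-1/14035) - 9931/2020 = (I*sqrt(58519))*(-1/14035) - 9931/2020 = -I*sqrt(58519)/14035 - 9931/2020 = -9931/2020 - I*sqrt(58519)/14035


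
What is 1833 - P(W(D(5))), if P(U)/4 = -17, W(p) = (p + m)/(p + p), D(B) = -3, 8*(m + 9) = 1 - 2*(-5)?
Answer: 1901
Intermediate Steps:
m = -61/8 (m = -9 + (1 - 2*(-5))/8 = -9 + (1 + 10)/8 = -9 + (⅛)*11 = -9 + 11/8 = -61/8 ≈ -7.6250)
W(p) = (-61/8 + p)/(2*p) (W(p) = (p - 61/8)/(p + p) = (-61/8 + p)/((2*p)) = (-61/8 + p)*(1/(2*p)) = (-61/8 + p)/(2*p))
P(U) = -68 (P(U) = 4*(-17) = -68)
1833 - P(W(D(5))) = 1833 - 1*(-68) = 1833 + 68 = 1901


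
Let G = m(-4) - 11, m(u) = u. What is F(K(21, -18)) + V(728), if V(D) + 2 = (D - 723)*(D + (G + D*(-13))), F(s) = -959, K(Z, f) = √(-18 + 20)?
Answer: -44716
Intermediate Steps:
K(Z, f) = √2
G = -15 (G = -4 - 11 = -15)
V(D) = -2 + (-723 + D)*(-15 - 12*D) (V(D) = -2 + (D - 723)*(D + (-15 + D*(-13))) = -2 + (-723 + D)*(D + (-15 - 13*D)) = -2 + (-723 + D)*(-15 - 12*D))
F(K(21, -18)) + V(728) = -959 + (10843 - 12*728² + 8661*728) = -959 + (10843 - 12*529984 + 6305208) = -959 + (10843 - 6359808 + 6305208) = -959 - 43757 = -44716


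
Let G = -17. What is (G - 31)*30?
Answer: -1440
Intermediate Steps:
(G - 31)*30 = (-17 - 31)*30 = -48*30 = -1440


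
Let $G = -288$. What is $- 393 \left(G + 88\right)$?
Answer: $78600$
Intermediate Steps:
$- 393 \left(G + 88\right) = - 393 \left(-288 + 88\right) = \left(-393\right) \left(-200\right) = 78600$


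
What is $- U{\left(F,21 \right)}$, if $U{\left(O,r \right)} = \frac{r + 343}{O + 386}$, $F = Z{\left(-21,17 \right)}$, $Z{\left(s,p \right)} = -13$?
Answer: $- \frac{364}{373} \approx -0.97587$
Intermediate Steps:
$F = -13$
$U{\left(O,r \right)} = \frac{343 + r}{386 + O}$
$- U{\left(F,21 \right)} = - \frac{343 + 21}{386 - 13} = - \frac{364}{373}$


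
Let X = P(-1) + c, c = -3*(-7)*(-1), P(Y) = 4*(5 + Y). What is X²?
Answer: 25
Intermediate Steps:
P(Y) = 20 + 4*Y
c = -21 (c = 21*(-1) = -21)
X = -5 (X = (20 + 4*(-1)) - 21 = (20 - 4) - 21 = 16 - 21 = -5)
X² = (-5)² = 25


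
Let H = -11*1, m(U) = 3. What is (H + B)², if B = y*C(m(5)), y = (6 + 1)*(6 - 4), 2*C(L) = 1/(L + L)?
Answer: 3481/36 ≈ 96.694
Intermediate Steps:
C(L) = 1/(4*L) (C(L) = 1/(2*(L + L)) = 1/(2*((2*L))) = (1/(2*L))/2 = 1/(4*L))
y = 14 (y = 7*2 = 14)
B = 7/6 (B = 14*((¼)/3) = 14*((¼)*(⅓)) = 14*(1/12) = 7/6 ≈ 1.1667)
H = -11
(H + B)² = (-11 + 7/6)² = (-59/6)² = 3481/36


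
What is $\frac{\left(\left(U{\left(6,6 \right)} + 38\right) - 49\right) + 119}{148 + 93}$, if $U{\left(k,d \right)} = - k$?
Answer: $\frac{102}{241} \approx 0.42324$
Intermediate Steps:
$\frac{\left(\left(U{\left(6,6 \right)} + 38\right) - 49\right) + 119}{148 + 93} = \frac{\left(\left(\left(-1\right) 6 + 38\right) - 49\right) + 119}{148 + 93} = \frac{\left(\left(-6 + 38\right) - 49\right) + 119}{241} = \left(\left(32 - 49\right) + 119\right) \frac{1}{241} = \left(-17 + 119\right) \frac{1}{241} = 102 \cdot \frac{1}{241} = \frac{102}{241}$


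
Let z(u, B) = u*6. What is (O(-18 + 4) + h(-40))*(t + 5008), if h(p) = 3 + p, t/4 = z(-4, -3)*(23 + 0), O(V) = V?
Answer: -142800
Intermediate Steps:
z(u, B) = 6*u
t = -2208 (t = 4*((6*(-4))*(23 + 0)) = 4*(-24*23) = 4*(-552) = -2208)
(O(-18 + 4) + h(-40))*(t + 5008) = ((-18 + 4) + (3 - 40))*(-2208 + 5008) = (-14 - 37)*2800 = -51*2800 = -142800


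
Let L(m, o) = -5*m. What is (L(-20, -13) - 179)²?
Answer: 6241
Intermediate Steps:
(L(-20, -13) - 179)² = (-5*(-20) - 179)² = (100 - 179)² = (-79)² = 6241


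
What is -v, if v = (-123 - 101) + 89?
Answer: 135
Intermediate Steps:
v = -135 (v = -224 + 89 = -135)
-v = -1*(-135) = 135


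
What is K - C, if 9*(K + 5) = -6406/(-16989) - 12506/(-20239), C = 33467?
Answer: -2799483296420/83636847 ≈ -33472.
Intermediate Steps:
K = -408937871/83636847 (K = -5 + (-6406/(-16989) - 12506/(-20239))/9 = -5 + (-6406*(-1/16989) - 12506*(-1/20239))/9 = -5 + (6406/16989 + 338/547)/9 = -5 + (1/9)*(9246364/9292983) = -5 + 9246364/83636847 = -408937871/83636847 ≈ -4.8895)
K - C = -408937871/83636847 - 1*33467 = -408937871/83636847 - 33467 = -2799483296420/83636847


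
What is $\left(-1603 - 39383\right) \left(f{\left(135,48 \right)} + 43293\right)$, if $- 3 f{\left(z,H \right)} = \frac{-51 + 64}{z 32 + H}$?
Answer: $- \frac{99366784011}{56} \approx -1.7744 \cdot 10^{9}$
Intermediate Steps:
$f{\left(z,H \right)} = - \frac{13}{3 \left(H + 32 z\right)}$ ($f{\left(z,H \right)} = - \frac{\left(-51 + 64\right) \frac{1}{z 32 + H}}{3} = - \frac{13 \frac{1}{32 z + H}}{3} = - \frac{13 \frac{1}{H + 32 z}}{3} = - \frac{13}{3 \left(H + 32 z\right)}$)
$\left(-1603 - 39383\right) \left(f{\left(135,48 \right)} + 43293\right) = \left(-1603 - 39383\right) \left(- \frac{13}{3 \cdot 48 + 96 \cdot 135} + 43293\right) = - 40986 \left(- \frac{13}{144 + 12960} + 43293\right) = - 40986 \left(- \frac{13}{13104} + 43293\right) = - 40986 \left(\left(-13\right) \frac{1}{13104} + 43293\right) = - 40986 \left(- \frac{1}{1008} + 43293\right) = \left(-40986\right) \frac{43639343}{1008} = - \frac{99366784011}{56}$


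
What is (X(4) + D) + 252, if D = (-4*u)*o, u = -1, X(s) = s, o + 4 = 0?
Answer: 240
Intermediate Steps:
o = -4 (o = -4 + 0 = -4)
D = -16 (D = -4*(-1)*(-4) = 4*(-4) = -16)
(X(4) + D) + 252 = (4 - 16) + 252 = -12 + 252 = 240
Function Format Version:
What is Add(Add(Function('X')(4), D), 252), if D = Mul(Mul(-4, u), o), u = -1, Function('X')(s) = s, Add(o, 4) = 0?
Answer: 240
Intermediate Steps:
o = -4 (o = Add(-4, 0) = -4)
D = -16 (D = Mul(Mul(-4, -1), -4) = Mul(4, -4) = -16)
Add(Add(Function('X')(4), D), 252) = Add(Add(4, -16), 252) = Add(-12, 252) = 240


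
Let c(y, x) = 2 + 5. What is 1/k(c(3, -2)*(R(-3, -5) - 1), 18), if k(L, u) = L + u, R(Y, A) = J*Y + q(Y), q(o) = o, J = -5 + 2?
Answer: 1/53 ≈ 0.018868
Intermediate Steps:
J = -3
R(Y, A) = -2*Y (R(Y, A) = -3*Y + Y = -2*Y)
c(y, x) = 7
1/k(c(3, -2)*(R(-3, -5) - 1), 18) = 1/(7*(-2*(-3) - 1) + 18) = 1/(7*(6 - 1) + 18) = 1/(7*5 + 18) = 1/(35 + 18) = 1/53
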